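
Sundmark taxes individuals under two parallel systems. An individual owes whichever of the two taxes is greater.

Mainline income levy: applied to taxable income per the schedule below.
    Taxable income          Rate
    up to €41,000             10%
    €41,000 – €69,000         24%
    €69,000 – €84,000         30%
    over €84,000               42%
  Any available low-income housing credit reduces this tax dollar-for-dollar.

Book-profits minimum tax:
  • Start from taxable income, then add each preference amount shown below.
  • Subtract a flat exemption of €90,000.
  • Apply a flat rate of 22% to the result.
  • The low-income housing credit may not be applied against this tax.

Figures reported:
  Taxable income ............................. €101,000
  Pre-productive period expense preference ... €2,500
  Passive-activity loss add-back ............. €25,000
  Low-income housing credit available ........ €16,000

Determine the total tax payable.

€8,470

Book-profits minimum tax:
  Adjusted income: €101,000 + €2,500 + €25,000 = €128,500
  Less exemption €90,000 → base €38,500
  €38,500 × 22% = €8,470

Mainline income levy:
  €41,000 × 10% = €4,100
  €28,000 × 24% = €6,720
  €15,000 × 30% = €4,500
  €17,000 × 42% = €7,140
  → €22,460
  Less low-income housing credit €16,000 → €6,460

€8,470 > €6,460, so the book-profits minimum tax is the binding amount.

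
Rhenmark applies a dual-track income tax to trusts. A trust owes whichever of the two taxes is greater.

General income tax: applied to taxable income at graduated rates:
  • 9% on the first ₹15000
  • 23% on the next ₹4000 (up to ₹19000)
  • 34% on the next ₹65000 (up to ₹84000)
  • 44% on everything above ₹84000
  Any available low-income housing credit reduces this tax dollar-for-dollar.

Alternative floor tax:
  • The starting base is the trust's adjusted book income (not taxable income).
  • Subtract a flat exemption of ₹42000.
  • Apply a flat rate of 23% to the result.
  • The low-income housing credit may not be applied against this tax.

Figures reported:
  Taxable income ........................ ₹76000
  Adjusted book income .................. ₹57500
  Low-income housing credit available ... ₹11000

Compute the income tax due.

₹10650

Alternative floor tax:
  Base (adjusted book income): ₹57500
  Less exemption ₹42000 → base ₹15500
  ₹15500 × 23% = ₹3565

General income tax:
  ₹15000 × 9% = ₹1350
  ₹4000 × 23% = ₹920
  ₹57000 × 34% = ₹19380
  → ₹21650
  Less low-income housing credit ₹11000 → ₹10650

₹10650 > ₹3565, so the general income tax governs.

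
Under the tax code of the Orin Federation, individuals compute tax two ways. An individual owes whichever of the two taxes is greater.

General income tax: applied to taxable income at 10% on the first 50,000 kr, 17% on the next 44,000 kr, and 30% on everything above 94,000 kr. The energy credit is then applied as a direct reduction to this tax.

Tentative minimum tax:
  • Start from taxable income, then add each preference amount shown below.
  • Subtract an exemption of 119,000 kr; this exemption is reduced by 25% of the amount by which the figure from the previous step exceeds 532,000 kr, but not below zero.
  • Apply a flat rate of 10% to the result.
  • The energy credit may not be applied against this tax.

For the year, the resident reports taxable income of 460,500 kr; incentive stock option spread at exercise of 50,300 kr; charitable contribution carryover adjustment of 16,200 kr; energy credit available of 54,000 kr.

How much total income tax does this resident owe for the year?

Tentative minimum tax:
  Adjusted income: 460,500 kr + 50,300 kr + 16,200 kr = 527,000 kr
  Exemption: 527,000 kr ≤ 532,000 kr, so full 119,000 kr applies
  Base: 527,000 kr − 119,000 kr = 408,000 kr
  408,000 kr × 10% = 40,800 kr

General income tax:
  50,000 kr × 10% = 5,000 kr
  44,000 kr × 17% = 7,480 kr
  366,500 kr × 30% = 109,950 kr
  → 122,430 kr
  Less energy credit 54,000 kr → 68,430 kr

68,430 kr > 40,800 kr, so the general income tax governs.

68,430 kr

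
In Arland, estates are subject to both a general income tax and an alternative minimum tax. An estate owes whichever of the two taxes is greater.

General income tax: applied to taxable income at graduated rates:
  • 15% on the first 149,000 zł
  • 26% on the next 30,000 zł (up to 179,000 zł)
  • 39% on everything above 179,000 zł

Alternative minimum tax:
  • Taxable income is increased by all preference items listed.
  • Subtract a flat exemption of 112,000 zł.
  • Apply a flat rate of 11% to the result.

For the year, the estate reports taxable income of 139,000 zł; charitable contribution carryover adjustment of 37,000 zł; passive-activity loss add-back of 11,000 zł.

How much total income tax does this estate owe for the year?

20,850 zł

General income tax:
  139,000 zł × 15% = 20,850 zł

Alternative minimum tax:
  Adjusted income: 139,000 zł + 37,000 zł + 11,000 zł = 187,000 zł
  Less exemption 112,000 zł → base 75,000 zł
  75,000 zł × 11% = 8,250 zł

20,850 zł > 8,250 zł, so the general income tax governs.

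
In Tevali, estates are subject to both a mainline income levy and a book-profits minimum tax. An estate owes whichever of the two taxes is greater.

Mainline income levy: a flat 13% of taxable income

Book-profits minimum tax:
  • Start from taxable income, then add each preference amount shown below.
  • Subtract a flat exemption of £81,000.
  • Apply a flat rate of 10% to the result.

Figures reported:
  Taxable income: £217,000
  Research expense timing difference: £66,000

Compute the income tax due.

£28,210

Book-profits minimum tax:
  Adjusted income: £217,000 + £66,000 = £283,000
  Less exemption £81,000 → base £202,000
  £202,000 × 10% = £20,200

Mainline income levy:
  £217,000 × 13% = £28,210

£28,210 > £20,200, so the mainline income levy governs.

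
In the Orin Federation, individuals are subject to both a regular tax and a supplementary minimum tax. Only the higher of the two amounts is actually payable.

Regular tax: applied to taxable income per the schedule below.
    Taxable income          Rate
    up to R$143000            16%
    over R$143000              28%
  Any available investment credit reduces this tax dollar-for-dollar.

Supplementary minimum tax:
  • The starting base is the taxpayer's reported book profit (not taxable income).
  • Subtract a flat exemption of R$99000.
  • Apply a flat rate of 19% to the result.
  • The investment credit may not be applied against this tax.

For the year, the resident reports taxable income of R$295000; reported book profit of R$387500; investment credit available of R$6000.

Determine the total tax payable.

R$59440

Supplementary minimum tax:
  Base (reported book profit): R$387500
  Less exemption R$99000 → base R$288500
  R$288500 × 19% = R$54815

Regular tax:
  R$143000 × 16% = R$22880
  R$152000 × 28% = R$42560
  → R$65440
  Less investment credit R$6000 → R$59440

R$59440 > R$54815, so the regular tax governs.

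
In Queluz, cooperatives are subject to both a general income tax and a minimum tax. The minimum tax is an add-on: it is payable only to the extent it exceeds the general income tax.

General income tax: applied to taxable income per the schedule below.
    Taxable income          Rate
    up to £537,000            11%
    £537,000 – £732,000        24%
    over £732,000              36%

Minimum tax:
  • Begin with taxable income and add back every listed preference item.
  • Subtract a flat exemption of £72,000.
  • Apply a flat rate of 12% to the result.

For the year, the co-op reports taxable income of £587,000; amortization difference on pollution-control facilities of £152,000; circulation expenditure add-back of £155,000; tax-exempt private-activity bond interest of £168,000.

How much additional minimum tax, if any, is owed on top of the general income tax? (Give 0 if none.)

Minimum tax:
  Adjusted income: £587,000 + £152,000 + £155,000 + £168,000 = £1,062,000
  Less exemption £72,000 → base £990,000
  £990,000 × 12% = £118,800

General income tax:
  £537,000 × 11% = £59,070
  £50,000 × 24% = £12,000
  → £71,070

Excess of minimum tax over general income tax: £118,800 − £71,070 = £47,730.

£47,730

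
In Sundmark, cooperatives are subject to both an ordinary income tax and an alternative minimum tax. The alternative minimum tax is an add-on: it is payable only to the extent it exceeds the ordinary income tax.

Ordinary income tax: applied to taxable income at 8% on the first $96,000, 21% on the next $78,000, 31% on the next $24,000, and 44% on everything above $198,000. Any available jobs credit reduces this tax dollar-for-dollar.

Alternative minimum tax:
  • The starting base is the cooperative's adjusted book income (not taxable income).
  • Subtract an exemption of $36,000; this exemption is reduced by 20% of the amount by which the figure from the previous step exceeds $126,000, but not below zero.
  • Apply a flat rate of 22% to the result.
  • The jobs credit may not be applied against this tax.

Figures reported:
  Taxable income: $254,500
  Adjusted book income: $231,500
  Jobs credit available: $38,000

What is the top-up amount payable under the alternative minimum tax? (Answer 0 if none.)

Ordinary income tax:
  $96,000 × 8% = $7,680
  $78,000 × 21% = $16,380
  $24,000 × 31% = $7,440
  $56,500 × 44% = $24,860
  → $56,360
  Less jobs credit $38,000 → $18,360

Alternative minimum tax:
  Base (adjusted book income): $231,500
  Exemption: $36,000 − 20% × ($231,500 − $126,000) = $36,000 − $21,100 = $14,900
  Base: $231,500 − $14,900 = $216,600
  $216,600 × 22% = $47,652

Excess of alternative minimum tax over ordinary income tax: $47,652 − $18,360 = $29,292.

$29,292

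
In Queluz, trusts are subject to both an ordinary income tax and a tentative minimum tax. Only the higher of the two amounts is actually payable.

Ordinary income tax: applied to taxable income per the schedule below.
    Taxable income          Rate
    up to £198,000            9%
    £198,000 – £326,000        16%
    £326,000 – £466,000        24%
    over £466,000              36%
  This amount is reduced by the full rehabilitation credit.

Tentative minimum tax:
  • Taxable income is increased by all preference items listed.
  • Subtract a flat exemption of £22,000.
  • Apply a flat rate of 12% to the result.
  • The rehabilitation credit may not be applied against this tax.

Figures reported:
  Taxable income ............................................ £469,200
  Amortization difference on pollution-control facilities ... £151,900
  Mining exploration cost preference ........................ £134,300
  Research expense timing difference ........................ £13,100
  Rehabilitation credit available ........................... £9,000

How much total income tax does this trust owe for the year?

Tentative minimum tax:
  Adjusted income: £469,200 + £151,900 + £134,300 + £13,100 = £768,500
  Less exemption £22,000 → base £746,500
  £746,500 × 12% = £89,580

Ordinary income tax:
  £198,000 × 9% = £17,820
  £128,000 × 16% = £20,480
  £140,000 × 24% = £33,600
  £3,200 × 36% = £1,152
  → £73,052
  Less rehabilitation credit £9,000 → £64,052

£89,580 > £64,052, so the tentative minimum tax is the binding amount.

£89,580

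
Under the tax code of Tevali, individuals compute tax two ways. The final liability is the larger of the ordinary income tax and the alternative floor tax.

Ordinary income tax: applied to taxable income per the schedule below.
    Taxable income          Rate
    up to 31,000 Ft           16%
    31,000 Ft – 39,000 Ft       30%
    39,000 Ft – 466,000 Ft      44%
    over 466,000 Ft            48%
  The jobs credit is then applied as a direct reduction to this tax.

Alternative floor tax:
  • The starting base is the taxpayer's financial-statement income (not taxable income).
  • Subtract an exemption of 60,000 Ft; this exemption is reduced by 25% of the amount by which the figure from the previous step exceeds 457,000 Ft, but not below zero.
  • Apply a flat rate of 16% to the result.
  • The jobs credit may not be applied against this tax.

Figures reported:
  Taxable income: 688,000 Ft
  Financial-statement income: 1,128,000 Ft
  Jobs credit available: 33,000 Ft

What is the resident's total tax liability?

268,800 Ft

Alternative floor tax:
  Base (financial-statement income): 1,128,000 Ft
  Exemption: 25% × (1,128,000 Ft − 457,000 Ft) = 167,750 Ft ≥ 60,000 Ft, so the exemption is fully phased out
  Base: 1,128,000 Ft − 0 Ft = 1,128,000 Ft
  1,128,000 Ft × 16% = 180,480 Ft

Ordinary income tax:
  31,000 Ft × 16% = 4,960 Ft
  8,000 Ft × 30% = 2,400 Ft
  427,000 Ft × 44% = 187,880 Ft
  222,000 Ft × 48% = 106,560 Ft
  → 301,800 Ft
  Less jobs credit 33,000 Ft → 268,800 Ft

268,800 Ft > 180,480 Ft, so the ordinary income tax governs.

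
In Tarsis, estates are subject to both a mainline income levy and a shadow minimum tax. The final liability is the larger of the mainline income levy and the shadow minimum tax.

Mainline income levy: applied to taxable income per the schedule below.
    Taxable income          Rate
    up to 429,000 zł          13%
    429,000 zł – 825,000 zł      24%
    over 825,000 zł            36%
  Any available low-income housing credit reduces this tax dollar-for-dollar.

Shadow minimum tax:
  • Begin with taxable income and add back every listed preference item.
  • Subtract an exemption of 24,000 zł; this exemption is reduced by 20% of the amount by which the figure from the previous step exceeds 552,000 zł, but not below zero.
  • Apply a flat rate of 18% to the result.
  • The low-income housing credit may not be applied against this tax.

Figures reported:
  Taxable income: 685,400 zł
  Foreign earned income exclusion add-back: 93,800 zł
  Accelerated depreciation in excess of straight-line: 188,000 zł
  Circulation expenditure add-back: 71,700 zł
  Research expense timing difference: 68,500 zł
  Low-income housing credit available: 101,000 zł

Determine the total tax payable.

199,332 zł

Mainline income levy:
  429,000 zł × 13% = 55,770 zł
  256,400 zł × 24% = 61,536 zł
  → 117,306 zł
  Less low-income housing credit 101,000 zł → 16,306 zł

Shadow minimum tax:
  Adjusted income: 685,400 zł + 93,800 zł + 188,000 zł + 71,700 zł + 68,500 zł = 1,107,400 zł
  Exemption: 20% × (1,107,400 zł − 552,000 zł) = 111,080 zł ≥ 24,000 zł, so the exemption is fully phased out
  Base: 1,107,400 zł − 0 zł = 1,107,400 zł
  1,107,400 zł × 18% = 199,332 zł

199,332 zł > 16,306 zł, so the shadow minimum tax is the binding amount.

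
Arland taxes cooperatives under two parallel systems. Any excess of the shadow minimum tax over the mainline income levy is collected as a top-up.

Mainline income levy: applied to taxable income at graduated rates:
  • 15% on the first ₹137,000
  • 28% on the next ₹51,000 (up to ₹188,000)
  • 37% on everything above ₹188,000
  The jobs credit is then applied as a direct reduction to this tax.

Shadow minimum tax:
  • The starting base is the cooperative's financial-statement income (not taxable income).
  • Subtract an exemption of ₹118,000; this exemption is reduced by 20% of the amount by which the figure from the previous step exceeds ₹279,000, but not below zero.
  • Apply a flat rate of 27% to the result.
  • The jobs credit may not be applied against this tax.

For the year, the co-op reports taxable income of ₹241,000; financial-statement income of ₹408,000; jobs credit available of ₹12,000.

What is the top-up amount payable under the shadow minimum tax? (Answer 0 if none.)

₹42,826

Shadow minimum tax:
  Base (financial-statement income): ₹408,000
  Exemption: ₹118,000 − 20% × (₹408,000 − ₹279,000) = ₹118,000 − ₹25,800 = ₹92,200
  Base: ₹408,000 − ₹92,200 = ₹315,800
  ₹315,800 × 27% = ₹85,266

Mainline income levy:
  ₹137,000 × 15% = ₹20,550
  ₹51,000 × 28% = ₹14,280
  ₹53,000 × 37% = ₹19,610
  → ₹54,440
  Less jobs credit ₹12,000 → ₹42,440

Excess of shadow minimum tax over mainline income levy: ₹85,266 − ₹42,440 = ₹42,826.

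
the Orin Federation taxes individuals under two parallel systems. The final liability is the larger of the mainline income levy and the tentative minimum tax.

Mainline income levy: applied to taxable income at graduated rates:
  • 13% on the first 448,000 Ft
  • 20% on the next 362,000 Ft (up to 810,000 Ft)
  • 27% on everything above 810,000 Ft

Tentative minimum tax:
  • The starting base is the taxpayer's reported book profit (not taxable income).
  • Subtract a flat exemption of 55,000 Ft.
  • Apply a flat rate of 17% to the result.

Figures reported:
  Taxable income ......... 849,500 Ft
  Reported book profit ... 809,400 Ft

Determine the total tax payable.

141,305 Ft

Mainline income levy:
  448,000 Ft × 13% = 58,240 Ft
  362,000 Ft × 20% = 72,400 Ft
  39,500 Ft × 27% = 10,665 Ft
  → 141,305 Ft

Tentative minimum tax:
  Base (reported book profit): 809,400 Ft
  Less exemption 55,000 Ft → base 754,400 Ft
  754,400 Ft × 17% = 128,248 Ft

141,305 Ft > 128,248 Ft, so the mainline income levy governs.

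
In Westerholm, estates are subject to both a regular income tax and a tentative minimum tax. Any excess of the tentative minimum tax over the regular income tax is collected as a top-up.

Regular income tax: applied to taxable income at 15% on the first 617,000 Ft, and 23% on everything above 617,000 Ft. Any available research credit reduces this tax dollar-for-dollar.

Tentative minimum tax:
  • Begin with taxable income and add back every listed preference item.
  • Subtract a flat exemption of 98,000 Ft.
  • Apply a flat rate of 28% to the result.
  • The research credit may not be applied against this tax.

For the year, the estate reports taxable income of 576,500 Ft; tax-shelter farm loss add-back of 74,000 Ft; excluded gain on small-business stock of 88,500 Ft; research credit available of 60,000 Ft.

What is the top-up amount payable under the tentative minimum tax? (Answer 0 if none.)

153,005 Ft

Tentative minimum tax:
  Adjusted income: 576,500 Ft + 74,000 Ft + 88,500 Ft = 739,000 Ft
  Less exemption 98,000 Ft → base 641,000 Ft
  641,000 Ft × 28% = 179,480 Ft

Regular income tax:
  576,500 Ft × 15% = 86,475 Ft
  Less research credit 60,000 Ft → 26,475 Ft

Excess of tentative minimum tax over regular income tax: 179,480 Ft − 26,475 Ft = 153,005 Ft.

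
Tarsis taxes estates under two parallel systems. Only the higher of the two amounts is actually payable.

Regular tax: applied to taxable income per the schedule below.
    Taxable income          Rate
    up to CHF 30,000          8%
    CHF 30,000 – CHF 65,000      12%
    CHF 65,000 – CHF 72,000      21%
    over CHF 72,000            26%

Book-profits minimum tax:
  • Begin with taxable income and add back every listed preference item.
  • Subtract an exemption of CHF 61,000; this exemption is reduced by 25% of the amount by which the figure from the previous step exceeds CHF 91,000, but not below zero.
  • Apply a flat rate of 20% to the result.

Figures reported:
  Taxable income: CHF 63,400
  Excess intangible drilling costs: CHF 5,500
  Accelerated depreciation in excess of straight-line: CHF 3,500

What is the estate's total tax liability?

Regular tax:
  CHF 30,000 × 8% = CHF 2,400
  CHF 33,400 × 12% = CHF 4,008
  → CHF 6,408

Book-profits minimum tax:
  Adjusted income: CHF 63,400 + CHF 5,500 + CHF 3,500 = CHF 72,400
  Exemption: CHF 72,400 ≤ CHF 91,000, so full CHF 61,000 applies
  Base: CHF 72,400 − CHF 61,000 = CHF 11,400
  CHF 11,400 × 20% = CHF 2,280

CHF 6,408 > CHF 2,280, so the regular tax governs.

CHF 6,408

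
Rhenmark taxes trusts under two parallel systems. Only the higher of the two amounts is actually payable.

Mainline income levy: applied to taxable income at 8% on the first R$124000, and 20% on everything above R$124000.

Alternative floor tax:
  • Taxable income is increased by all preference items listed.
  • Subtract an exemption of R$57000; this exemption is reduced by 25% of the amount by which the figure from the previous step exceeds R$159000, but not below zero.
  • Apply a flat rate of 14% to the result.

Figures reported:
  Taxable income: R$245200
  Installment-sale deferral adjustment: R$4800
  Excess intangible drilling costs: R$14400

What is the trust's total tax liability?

R$34160

Alternative floor tax:
  Adjusted income: R$245200 + R$4800 + R$14400 = R$264400
  Exemption: R$57000 − 25% × (R$264400 − R$159000) = R$57000 − R$26350 = R$30650
  Base: R$264400 − R$30650 = R$233750
  R$233750 × 14% = R$32725

Mainline income levy:
  R$124000 × 8% = R$9920
  R$121200 × 20% = R$24240
  → R$34160

R$34160 > R$32725, so the mainline income levy governs.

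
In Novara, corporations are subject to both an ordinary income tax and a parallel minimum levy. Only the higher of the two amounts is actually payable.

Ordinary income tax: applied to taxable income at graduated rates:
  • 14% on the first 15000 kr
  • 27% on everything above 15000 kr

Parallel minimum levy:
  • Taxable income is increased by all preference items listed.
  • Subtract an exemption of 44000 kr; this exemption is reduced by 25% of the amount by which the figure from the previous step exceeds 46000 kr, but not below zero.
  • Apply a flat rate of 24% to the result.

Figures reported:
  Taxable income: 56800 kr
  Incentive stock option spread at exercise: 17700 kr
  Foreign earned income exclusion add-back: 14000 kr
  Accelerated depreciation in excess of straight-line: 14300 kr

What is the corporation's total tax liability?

17520 kr

Parallel minimum levy:
  Adjusted income: 56800 kr + 17700 kr + 14000 kr + 14300 kr = 102800 kr
  Exemption: 44000 kr − 25% × (102800 kr − 46000 kr) = 44000 kr − 14200 kr = 29800 kr
  Base: 102800 kr − 29800 kr = 73000 kr
  73000 kr × 24% = 17520 kr

Ordinary income tax:
  15000 kr × 14% = 2100 kr
  41800 kr × 27% = 11286 kr
  → 13386 kr

17520 kr > 13386 kr, so the parallel minimum levy is the binding amount.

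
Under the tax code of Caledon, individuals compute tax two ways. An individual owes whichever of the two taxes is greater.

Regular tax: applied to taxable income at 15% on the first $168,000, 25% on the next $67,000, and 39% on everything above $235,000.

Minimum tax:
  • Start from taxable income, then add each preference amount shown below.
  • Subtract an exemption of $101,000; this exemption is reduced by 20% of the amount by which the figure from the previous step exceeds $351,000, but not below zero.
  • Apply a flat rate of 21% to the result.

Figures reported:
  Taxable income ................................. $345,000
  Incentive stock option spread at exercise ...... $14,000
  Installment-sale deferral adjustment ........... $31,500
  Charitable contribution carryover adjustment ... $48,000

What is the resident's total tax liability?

$84,850

Minimum tax:
  Adjusted income: $345,000 + $14,000 + $31,500 + $48,000 = $438,500
  Exemption: $101,000 − 20% × ($438,500 − $351,000) = $101,000 − $17,500 = $83,500
  Base: $438,500 − $83,500 = $355,000
  $355,000 × 21% = $74,550

Regular tax:
  $168,000 × 15% = $25,200
  $67,000 × 25% = $16,750
  $110,000 × 39% = $42,900
  → $84,850

$84,850 > $74,550, so the regular tax governs.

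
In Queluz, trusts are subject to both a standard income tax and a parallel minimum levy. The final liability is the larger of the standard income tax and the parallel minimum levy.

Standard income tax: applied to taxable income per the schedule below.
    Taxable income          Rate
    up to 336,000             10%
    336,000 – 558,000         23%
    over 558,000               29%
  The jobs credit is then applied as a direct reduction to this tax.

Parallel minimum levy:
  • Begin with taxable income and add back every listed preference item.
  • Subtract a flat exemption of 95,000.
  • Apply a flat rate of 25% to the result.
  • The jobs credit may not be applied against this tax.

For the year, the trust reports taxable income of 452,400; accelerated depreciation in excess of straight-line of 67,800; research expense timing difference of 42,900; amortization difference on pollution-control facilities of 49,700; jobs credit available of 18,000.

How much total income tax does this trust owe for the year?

Parallel minimum levy:
  Adjusted income: 452,400 + 67,800 + 42,900 + 49,700 = 612,800
  Less exemption 95,000 → base 517,800
  517,800 × 25% = 129,450

Standard income tax:
  336,000 × 10% = 33,600
  116,400 × 23% = 26,772
  → 60,372
  Less jobs credit 18,000 → 42,372

129,450 > 42,372, so the parallel minimum levy is the binding amount.

129,450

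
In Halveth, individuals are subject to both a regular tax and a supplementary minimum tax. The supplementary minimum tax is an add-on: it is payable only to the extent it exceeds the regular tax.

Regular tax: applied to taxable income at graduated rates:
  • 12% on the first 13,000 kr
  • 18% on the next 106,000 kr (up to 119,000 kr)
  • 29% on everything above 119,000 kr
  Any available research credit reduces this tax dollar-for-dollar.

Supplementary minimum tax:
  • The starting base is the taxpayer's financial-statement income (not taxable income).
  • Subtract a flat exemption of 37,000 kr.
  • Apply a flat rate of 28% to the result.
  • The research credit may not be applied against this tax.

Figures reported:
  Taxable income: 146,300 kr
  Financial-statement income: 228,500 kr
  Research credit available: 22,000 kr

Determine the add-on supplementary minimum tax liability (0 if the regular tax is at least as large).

Supplementary minimum tax:
  Base (financial-statement income): 228,500 kr
  Less exemption 37,000 kr → base 191,500 kr
  191,500 kr × 28% = 53,620 kr

Regular tax:
  13,000 kr × 12% = 1,560 kr
  106,000 kr × 18% = 19,080 kr
  27,300 kr × 29% = 7,917 kr
  → 28,557 kr
  Less research credit 22,000 kr → 6,557 kr

Excess of supplementary minimum tax over regular tax: 53,620 kr − 6,557 kr = 47,063 kr.

47,063 kr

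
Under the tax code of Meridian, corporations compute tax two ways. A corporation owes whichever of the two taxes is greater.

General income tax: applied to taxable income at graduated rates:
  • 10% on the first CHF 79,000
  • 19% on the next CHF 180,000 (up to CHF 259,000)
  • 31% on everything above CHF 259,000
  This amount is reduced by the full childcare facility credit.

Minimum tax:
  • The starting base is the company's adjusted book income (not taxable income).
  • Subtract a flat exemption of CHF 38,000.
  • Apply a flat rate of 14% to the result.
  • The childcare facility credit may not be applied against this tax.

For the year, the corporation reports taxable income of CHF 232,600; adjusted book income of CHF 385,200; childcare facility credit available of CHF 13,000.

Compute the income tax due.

General income tax:
  CHF 79,000 × 10% = CHF 7,900
  CHF 153,600 × 19% = CHF 29,184
  → CHF 37,084
  Less childcare facility credit CHF 13,000 → CHF 24,084

Minimum tax:
  Base (adjusted book income): CHF 385,200
  Less exemption CHF 38,000 → base CHF 347,200
  CHF 347,200 × 14% = CHF 48,608

CHF 48,608 > CHF 24,084, so the minimum tax is the binding amount.

CHF 48,608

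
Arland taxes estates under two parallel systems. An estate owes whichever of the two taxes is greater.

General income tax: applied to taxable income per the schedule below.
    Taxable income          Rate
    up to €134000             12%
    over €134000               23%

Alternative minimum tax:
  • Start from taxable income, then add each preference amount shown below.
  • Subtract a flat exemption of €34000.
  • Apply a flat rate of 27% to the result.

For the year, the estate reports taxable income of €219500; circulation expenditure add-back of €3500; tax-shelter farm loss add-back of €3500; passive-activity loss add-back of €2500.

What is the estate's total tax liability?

General income tax:
  €134000 × 12% = €16080
  €85500 × 23% = €19665
  → €35745

Alternative minimum tax:
  Adjusted income: €219500 + €3500 + €3500 + €2500 = €229000
  Less exemption €34000 → base €195000
  €195000 × 27% = €52650

€52650 > €35745, so the alternative minimum tax is the binding amount.

€52650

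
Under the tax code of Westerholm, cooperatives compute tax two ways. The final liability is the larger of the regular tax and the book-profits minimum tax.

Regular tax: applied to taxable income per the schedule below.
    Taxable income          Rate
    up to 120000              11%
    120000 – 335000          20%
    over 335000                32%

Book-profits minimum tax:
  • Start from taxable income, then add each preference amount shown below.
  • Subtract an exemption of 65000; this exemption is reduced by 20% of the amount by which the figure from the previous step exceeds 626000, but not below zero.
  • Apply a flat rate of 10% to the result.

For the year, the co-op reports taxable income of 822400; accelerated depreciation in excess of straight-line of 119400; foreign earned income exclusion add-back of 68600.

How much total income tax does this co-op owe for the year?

212168

Regular tax:
  120000 × 11% = 13200
  215000 × 20% = 43000
  487400 × 32% = 155968
  → 212168

Book-profits minimum tax:
  Adjusted income: 822400 + 119400 + 68600 = 1010400
  Exemption: 20% × (1010400 − 626000) = 76880 ≥ 65000, so the exemption is fully phased out
  Base: 1010400 − 0 = 1010400
  1010400 × 10% = 101040

212168 > 101040, so the regular tax governs.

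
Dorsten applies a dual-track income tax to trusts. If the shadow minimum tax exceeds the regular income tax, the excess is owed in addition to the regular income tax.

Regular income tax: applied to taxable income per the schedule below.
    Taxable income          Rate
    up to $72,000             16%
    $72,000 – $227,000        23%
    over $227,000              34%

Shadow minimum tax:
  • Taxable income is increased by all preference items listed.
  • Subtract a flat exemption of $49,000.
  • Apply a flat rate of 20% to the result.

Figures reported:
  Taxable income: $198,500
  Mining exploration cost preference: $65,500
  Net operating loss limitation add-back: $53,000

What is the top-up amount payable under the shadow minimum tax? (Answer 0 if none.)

$12,985

Shadow minimum tax:
  Adjusted income: $198,500 + $65,500 + $53,000 = $317,000
  Less exemption $49,000 → base $268,000
  $268,000 × 20% = $53,600

Regular income tax:
  $72,000 × 16% = $11,520
  $126,500 × 23% = $29,095
  → $40,615

Excess of shadow minimum tax over regular income tax: $53,600 − $40,615 = $12,985.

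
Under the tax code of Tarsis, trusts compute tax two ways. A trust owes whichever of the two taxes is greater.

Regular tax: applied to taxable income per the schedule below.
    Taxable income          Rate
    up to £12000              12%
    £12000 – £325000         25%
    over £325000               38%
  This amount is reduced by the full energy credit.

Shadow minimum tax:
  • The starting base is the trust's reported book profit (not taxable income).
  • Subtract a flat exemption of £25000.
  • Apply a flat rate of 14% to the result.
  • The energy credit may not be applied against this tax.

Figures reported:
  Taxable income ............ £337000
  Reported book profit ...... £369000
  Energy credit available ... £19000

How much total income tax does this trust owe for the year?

£65250

Shadow minimum tax:
  Base (reported book profit): £369000
  Less exemption £25000 → base £344000
  £344000 × 14% = £48160

Regular tax:
  £12000 × 12% = £1440
  £313000 × 25% = £78250
  £12000 × 38% = £4560
  → £84250
  Less energy credit £19000 → £65250

£65250 > £48160, so the regular tax governs.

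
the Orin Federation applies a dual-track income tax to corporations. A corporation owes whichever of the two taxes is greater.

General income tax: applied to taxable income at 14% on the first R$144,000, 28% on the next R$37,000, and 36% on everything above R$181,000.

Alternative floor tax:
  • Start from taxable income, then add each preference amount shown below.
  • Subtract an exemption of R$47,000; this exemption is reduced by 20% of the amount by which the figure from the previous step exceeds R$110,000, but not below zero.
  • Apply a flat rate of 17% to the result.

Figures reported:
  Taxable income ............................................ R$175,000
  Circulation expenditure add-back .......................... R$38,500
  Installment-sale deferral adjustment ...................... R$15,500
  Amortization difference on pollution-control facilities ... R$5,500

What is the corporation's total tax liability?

General income tax:
  R$144,000 × 14% = R$20,160
  R$31,000 × 28% = R$8,680
  → R$28,840

Alternative floor tax:
  Adjusted income: R$175,000 + R$38,500 + R$15,500 + R$5,500 = R$234,500
  Exemption: R$47,000 − 20% × (R$234,500 − R$110,000) = R$47,000 − R$24,900 = R$22,100
  Base: R$234,500 − R$22,100 = R$212,400
  R$212,400 × 17% = R$36,108

R$36,108 > R$28,840, so the alternative floor tax is the binding amount.

R$36,108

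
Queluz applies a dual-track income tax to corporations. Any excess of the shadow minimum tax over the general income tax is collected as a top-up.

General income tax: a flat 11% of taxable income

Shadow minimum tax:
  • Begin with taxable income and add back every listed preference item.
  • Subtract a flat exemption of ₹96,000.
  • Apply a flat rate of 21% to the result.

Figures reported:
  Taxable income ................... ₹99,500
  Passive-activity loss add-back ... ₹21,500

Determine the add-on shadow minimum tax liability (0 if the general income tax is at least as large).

₹0

Shadow minimum tax:
  Adjusted income: ₹99,500 + ₹21,500 = ₹121,000
  Less exemption ₹96,000 → base ₹25,000
  ₹25,000 × 21% = ₹5,250

General income tax:
  ₹99,500 × 11% = ₹10,945

₹5,250 ≤ ₹10,945, so no add-on is due.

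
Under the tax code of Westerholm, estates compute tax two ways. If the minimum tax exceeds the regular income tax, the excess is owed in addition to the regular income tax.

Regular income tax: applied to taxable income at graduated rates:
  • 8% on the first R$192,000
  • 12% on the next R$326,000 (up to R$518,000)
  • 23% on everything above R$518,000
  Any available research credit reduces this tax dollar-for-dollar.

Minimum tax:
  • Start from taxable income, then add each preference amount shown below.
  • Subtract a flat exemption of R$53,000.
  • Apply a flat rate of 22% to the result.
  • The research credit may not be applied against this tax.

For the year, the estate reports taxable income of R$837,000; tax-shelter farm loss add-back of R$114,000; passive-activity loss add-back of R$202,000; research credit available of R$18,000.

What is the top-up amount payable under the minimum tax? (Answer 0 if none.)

R$132,150

Minimum tax:
  Adjusted income: R$837,000 + R$114,000 + R$202,000 = R$1,153,000
  Less exemption R$53,000 → base R$1,100,000
  R$1,100,000 × 22% = R$242,000

Regular income tax:
  R$192,000 × 8% = R$15,360
  R$326,000 × 12% = R$39,120
  R$319,000 × 23% = R$73,370
  → R$127,850
  Less research credit R$18,000 → R$109,850

Excess of minimum tax over regular income tax: R$242,000 − R$109,850 = R$132,150.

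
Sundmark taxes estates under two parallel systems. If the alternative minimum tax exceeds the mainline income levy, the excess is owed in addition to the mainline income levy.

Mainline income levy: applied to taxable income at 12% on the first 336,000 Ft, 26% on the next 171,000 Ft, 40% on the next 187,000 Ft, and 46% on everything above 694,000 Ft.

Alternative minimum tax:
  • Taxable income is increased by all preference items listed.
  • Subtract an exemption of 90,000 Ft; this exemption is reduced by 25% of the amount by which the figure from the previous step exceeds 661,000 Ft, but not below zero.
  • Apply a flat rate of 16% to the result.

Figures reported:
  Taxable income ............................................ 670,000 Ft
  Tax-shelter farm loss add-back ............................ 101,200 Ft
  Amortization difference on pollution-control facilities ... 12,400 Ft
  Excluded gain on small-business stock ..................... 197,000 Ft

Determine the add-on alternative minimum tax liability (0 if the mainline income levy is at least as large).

5,300 Ft

Alternative minimum tax:
  Adjusted income: 670,000 Ft + 101,200 Ft + 12,400 Ft + 197,000 Ft = 980,600 Ft
  Exemption: 90,000 Ft − 25% × (980,600 Ft − 661,000 Ft) = 90,000 Ft − 79,900 Ft = 10,100 Ft
  Base: 980,600 Ft − 10,100 Ft = 970,500 Ft
  970,500 Ft × 16% = 155,280 Ft

Mainline income levy:
  336,000 Ft × 12% = 40,320 Ft
  171,000 Ft × 26% = 44,460 Ft
  163,000 Ft × 40% = 65,200 Ft
  → 149,980 Ft

Excess of alternative minimum tax over mainline income levy: 155,280 Ft − 149,980 Ft = 5,300 Ft.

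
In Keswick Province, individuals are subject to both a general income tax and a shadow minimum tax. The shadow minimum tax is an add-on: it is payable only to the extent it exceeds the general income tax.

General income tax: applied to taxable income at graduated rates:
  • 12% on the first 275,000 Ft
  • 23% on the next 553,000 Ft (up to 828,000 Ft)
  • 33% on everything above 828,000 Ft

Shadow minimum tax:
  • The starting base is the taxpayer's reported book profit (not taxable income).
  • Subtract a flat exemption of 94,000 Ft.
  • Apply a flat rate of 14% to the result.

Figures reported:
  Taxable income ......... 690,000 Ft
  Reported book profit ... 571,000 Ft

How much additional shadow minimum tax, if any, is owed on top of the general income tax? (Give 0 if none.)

0 Ft

General income tax:
  275,000 Ft × 12% = 33,000 Ft
  415,000 Ft × 23% = 95,450 Ft
  → 128,450 Ft

Shadow minimum tax:
  Base (reported book profit): 571,000 Ft
  Less exemption 94,000 Ft → base 477,000 Ft
  477,000 Ft × 14% = 66,780 Ft

66,780 Ft ≤ 128,450 Ft, so no add-on is due.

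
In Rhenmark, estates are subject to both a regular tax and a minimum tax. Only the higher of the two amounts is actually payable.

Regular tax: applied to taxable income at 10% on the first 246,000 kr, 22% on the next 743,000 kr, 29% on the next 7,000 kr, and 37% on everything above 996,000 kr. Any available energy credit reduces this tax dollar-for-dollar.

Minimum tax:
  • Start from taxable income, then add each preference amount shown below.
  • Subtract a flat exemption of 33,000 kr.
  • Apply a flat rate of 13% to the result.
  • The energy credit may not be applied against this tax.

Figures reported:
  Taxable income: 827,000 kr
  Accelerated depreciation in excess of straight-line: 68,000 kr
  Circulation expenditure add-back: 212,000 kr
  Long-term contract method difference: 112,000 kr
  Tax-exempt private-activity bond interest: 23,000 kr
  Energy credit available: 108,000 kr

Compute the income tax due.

157,170 kr

Minimum tax:
  Adjusted income: 827,000 kr + 68,000 kr + 212,000 kr + 112,000 kr + 23,000 kr = 1,242,000 kr
  Less exemption 33,000 kr → base 1,209,000 kr
  1,209,000 kr × 13% = 157,170 kr

Regular tax:
  246,000 kr × 10% = 24,600 kr
  581,000 kr × 22% = 127,820 kr
  → 152,420 kr
  Less energy credit 108,000 kr → 44,420 kr

157,170 kr > 44,420 kr, so the minimum tax is the binding amount.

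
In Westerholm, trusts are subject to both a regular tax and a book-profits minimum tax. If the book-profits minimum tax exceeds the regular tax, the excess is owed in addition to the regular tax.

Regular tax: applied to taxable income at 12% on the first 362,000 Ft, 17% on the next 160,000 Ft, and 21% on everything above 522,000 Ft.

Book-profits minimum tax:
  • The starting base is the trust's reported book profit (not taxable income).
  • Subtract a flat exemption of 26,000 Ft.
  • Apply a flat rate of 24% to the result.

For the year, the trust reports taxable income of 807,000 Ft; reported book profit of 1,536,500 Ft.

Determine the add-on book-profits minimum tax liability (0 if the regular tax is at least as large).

232,030 Ft

Regular tax:
  362,000 Ft × 12% = 43,440 Ft
  160,000 Ft × 17% = 27,200 Ft
  285,000 Ft × 21% = 59,850 Ft
  → 130,490 Ft

Book-profits minimum tax:
  Base (reported book profit): 1,536,500 Ft
  Less exemption 26,000 Ft → base 1,510,500 Ft
  1,510,500 Ft × 24% = 362,520 Ft

Excess of book-profits minimum tax over regular tax: 362,520 Ft − 130,490 Ft = 232,030 Ft.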